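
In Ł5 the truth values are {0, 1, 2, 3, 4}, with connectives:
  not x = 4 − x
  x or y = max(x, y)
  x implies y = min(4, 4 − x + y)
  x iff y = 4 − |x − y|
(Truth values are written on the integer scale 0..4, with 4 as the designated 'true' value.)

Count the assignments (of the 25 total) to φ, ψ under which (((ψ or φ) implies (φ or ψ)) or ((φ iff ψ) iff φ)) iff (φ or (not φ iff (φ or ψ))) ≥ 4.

value 4: 10 assignments (counts)
value 3: 9 assignments
value 2: 4 assignments
value 1: 1 assignment
value 0: 1 assignment
So 10 of the 25 assignments meet the threshold.

10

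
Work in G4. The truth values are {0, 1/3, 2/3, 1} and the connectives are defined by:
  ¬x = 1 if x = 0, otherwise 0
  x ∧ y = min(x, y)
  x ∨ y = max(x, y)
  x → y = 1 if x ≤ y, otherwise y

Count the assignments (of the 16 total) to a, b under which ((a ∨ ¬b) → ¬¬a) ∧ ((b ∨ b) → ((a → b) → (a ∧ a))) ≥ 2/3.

a = 0, b = 0 ↦ 0  <
a = 0, b = 1/3 ↦ 0  <
a = 0, b = 2/3 ↦ 0  <
a = 0, b = 1 ↦ 0  <
a = 1/3, b = 0 ↦ 1  ≥
a = 1/3, b = 1/3 ↦ 1  ≥
a = 1/3, b = 2/3 ↦ 1/3  <
a = 1/3, b = 1 ↦ 1/3  <
a = 2/3, b = 0 ↦ 1  ≥
a = 2/3, b = 1/3 ↦ 1  ≥
a = 2/3, b = 2/3 ↦ 1  ≥
a = 2/3, b = 1 ↦ 2/3  ≥
a = 1, b = 0 ↦ 1  ≥
a = 1, b = 1/3 ↦ 1  ≥
a = 1, b = 2/3 ↦ 1  ≥
a = 1, b = 1 ↦ 1  ≥
So 10 of the 16 assignments meet the threshold.

10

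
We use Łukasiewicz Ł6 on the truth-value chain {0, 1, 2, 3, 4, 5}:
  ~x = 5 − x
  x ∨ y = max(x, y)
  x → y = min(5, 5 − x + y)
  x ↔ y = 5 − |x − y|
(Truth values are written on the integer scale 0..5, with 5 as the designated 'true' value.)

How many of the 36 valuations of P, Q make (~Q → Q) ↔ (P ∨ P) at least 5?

value 5: 6 assignments (counts)
value 4: 8 assignments
value 3: 7 assignments
value 2: 6 assignments
value 1: 5 assignments
value 0: 4 assignments
So 6 of the 36 assignments meet the threshold.

6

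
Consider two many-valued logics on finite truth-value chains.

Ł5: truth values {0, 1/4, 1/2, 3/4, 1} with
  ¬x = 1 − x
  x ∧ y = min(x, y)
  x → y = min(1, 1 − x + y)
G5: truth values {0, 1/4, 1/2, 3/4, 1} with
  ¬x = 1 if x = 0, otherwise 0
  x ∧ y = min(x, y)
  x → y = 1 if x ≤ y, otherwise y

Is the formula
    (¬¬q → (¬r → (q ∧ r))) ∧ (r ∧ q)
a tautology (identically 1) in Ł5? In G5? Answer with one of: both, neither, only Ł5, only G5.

neither

In Ł5: at q = 0, r = 0 the value is 0 — not a tautology.
In G5: at q = 0, r = 0 the value is 0 — not a tautology.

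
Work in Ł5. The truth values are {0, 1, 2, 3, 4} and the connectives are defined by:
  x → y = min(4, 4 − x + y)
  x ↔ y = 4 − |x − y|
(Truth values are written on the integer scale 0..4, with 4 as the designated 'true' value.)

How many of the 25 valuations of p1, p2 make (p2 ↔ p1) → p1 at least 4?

13

value 4: 13 assignments (counts)
value 3: 5 assignments
value 2: 4 assignments
value 1: 2 assignments
value 0: 1 assignment
So 13 of the 25 assignments meet the threshold.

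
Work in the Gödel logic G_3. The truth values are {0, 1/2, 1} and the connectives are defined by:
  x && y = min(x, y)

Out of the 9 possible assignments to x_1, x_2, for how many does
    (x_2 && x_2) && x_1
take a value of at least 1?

x_1 = 0, x_2 = 0 ↦ 0  <
x_1 = 0, x_2 = 1/2 ↦ 0  <
x_1 = 0, x_2 = 1 ↦ 0  <
x_1 = 1/2, x_2 = 0 ↦ 0  <
x_1 = 1/2, x_2 = 1/2 ↦ 1/2  <
x_1 = 1/2, x_2 = 1 ↦ 1/2  <
x_1 = 1, x_2 = 0 ↦ 0  <
x_1 = 1, x_2 = 1/2 ↦ 1/2  <
x_1 = 1, x_2 = 1 ↦ 1  ≥
So 1 of the 9 assignments meets the threshold.

1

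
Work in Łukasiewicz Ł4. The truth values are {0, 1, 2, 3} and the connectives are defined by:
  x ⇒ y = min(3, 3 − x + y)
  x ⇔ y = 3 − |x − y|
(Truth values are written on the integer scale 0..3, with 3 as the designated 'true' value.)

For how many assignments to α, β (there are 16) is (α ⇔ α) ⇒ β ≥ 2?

8

α = 0, β = 0 ↦ 0  <
α = 0, β = 1 ↦ 1  <
α = 0, β = 2 ↦ 2  ≥
α = 0, β = 3 ↦ 3  ≥
α = 1, β = 0 ↦ 0  <
α = 1, β = 1 ↦ 1  <
α = 1, β = 2 ↦ 2  ≥
α = 1, β = 3 ↦ 3  ≥
α = 2, β = 0 ↦ 0  <
α = 2, β = 1 ↦ 1  <
α = 2, β = 2 ↦ 2  ≥
α = 2, β = 3 ↦ 3  ≥
α = 3, β = 0 ↦ 0  <
α = 3, β = 1 ↦ 1  <
α = 3, β = 2 ↦ 2  ≥
α = 3, β = 3 ↦ 3  ≥
So 8 of the 16 assignments meet the threshold.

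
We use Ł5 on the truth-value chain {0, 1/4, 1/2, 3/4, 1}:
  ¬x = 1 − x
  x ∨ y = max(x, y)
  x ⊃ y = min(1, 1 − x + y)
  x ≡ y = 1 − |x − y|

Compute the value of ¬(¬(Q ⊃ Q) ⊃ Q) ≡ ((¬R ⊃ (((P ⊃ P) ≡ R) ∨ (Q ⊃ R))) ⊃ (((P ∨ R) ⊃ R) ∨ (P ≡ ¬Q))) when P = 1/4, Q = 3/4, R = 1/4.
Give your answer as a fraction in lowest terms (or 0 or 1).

0

Q ⊃ Q = 3/4 ⊃ 3/4 = 1
¬(Q ⊃ Q) = ¬1 = 0
¬(Q ⊃ Q) ⊃ Q = 0 ⊃ 3/4 = 1
¬(¬(Q ⊃ Q) ⊃ Q) = ¬1 = 0
¬R = ¬1/4 = 3/4
P ⊃ P = 1/4 ⊃ 1/4 = 1
(P ⊃ P) ≡ R = 1 ≡ 1/4 = 1/4
Q ⊃ R = 3/4 ⊃ 1/4 = 1/2
((P ⊃ P) ≡ R) ∨ (Q ⊃ R) = 1/4 ∨ 1/2 = 1/2
¬R ⊃ (((P ⊃ P) ≡ R) ∨ (Q ⊃ R)) = 3/4 ⊃ 1/2 = 3/4
P ∨ R = 1/4 ∨ 1/4 = 1/4
(P ∨ R) ⊃ R = 1/4 ⊃ 1/4 = 1
¬Q = ¬3/4 = 1/4
P ≡ ¬Q = 1/4 ≡ 1/4 = 1
((P ∨ R) ⊃ R) ∨ (P ≡ ¬Q) = 1 ∨ 1 = 1
(¬R ⊃ (((P ⊃ P) ≡ R) ∨ (Q ⊃ R))) ⊃ (((P ∨ R) ⊃ R) ∨ (P ≡ ¬Q)) = 3/4 ⊃ 1 = 1
¬(¬(Q ⊃ Q) ⊃ Q) ≡ ((¬R ⊃ (((P ⊃ P) ≡ R) ∨ (Q ⊃ R))) ⊃ (((P ∨ R) ⊃ R) ∨ (P ≡ ¬Q))) = 0 ≡ 1 = 0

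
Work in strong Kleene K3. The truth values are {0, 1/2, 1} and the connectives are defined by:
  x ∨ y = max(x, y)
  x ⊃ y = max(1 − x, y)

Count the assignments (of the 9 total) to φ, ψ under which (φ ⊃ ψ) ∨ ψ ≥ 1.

5

φ = 0, ψ = 0 ↦ 1  ≥
φ = 0, ψ = 1/2 ↦ 1  ≥
φ = 0, ψ = 1 ↦ 1  ≥
φ = 1/2, ψ = 0 ↦ 1/2  <
φ = 1/2, ψ = 1/2 ↦ 1/2  <
φ = 1/2, ψ = 1 ↦ 1  ≥
φ = 1, ψ = 0 ↦ 0  <
φ = 1, ψ = 1/2 ↦ 1/2  <
φ = 1, ψ = 1 ↦ 1  ≥
So 5 of the 9 assignments meet the threshold.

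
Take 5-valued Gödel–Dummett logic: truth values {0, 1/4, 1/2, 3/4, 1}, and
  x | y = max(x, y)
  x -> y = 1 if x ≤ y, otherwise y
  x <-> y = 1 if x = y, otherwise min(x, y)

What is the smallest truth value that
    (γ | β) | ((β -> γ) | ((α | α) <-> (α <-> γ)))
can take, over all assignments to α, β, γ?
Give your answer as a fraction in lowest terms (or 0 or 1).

Take α = 0, β = 1/4, γ = 0:
γ | β = 0 | 1/4 = 1/4
β -> γ = 1/4 -> 0 = 0
α | α = 0 | 0 = 0
α <-> γ = 0 <-> 0 = 1
(α | α) <-> (α <-> γ) = 0 <-> 1 = 0
(β -> γ) | ((α | α) <-> (α <-> γ)) = 0 | 0 = 0
(γ | β) | ((β -> γ) | ((α | α) <-> (α <-> γ))) = 1/4 | 0 = 1/4
No assignment yields a value below 1/4, so this is the minimum.

1/4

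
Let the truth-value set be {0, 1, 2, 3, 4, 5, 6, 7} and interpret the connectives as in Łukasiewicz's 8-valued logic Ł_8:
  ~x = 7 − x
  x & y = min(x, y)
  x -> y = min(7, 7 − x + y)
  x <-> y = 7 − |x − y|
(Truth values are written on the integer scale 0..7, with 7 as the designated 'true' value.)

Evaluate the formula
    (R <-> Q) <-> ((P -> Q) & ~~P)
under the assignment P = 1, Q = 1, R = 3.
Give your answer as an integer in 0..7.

3

R <-> Q = 3 <-> 1 = 5
P -> Q = 1 -> 1 = 7
~P = ~1 = 6
~~P = ~6 = 1
(P -> Q) & ~~P = 7 & 1 = 1
(R <-> Q) <-> ((P -> Q) & ~~P) = 5 <-> 1 = 3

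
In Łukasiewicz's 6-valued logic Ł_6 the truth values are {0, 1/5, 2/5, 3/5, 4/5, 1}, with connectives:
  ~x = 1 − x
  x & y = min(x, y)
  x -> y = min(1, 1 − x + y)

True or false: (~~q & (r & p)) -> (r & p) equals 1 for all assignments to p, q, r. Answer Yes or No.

At p = 2/5, q = 4/5, r = 2/5, for instance:
~q = ~4/5 = 1/5
~~q = ~1/5 = 4/5
r & p = 2/5 & 2/5 = 2/5
~~q & (r & p) = 4/5 & 2/5 = 2/5
(~~q & (r & p)) -> (r & p) = 2/5 -> 2/5 = 1
and checking the remaining 215 assignments likewise gives ≥ 1 in every case.

Yes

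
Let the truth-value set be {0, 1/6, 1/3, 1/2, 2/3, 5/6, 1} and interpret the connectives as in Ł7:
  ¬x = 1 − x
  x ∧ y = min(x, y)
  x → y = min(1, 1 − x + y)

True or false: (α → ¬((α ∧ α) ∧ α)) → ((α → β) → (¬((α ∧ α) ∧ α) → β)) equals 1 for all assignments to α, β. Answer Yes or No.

Counterexample: take α = 0, β = 0.
α ∧ α = 0 ∧ 0 = 0
(α ∧ α) ∧ α = 0 ∧ 0 = 0
¬((α ∧ α) ∧ α) = ¬0 = 1
α → ¬((α ∧ α) ∧ α) = 0 → 1 = 1
α → β = 0 → 0 = 1
α ∧ α = 0 ∧ 0 = 0
(α ∧ α) ∧ α = 0 ∧ 0 = 0
¬((α ∧ α) ∧ α) = ¬0 = 1
¬((α ∧ α) ∧ α) → β = 1 → 0 = 0
(α → β) → (¬((α ∧ α) ∧ α) → β) = 1 → 0 = 0
(α → ¬((α ∧ α) ∧ α)) → ((α → β) → (¬((α ∧ α) ∧ α) → β)) = 1 → 0 = 0
This gives 0 ≠ 1.

No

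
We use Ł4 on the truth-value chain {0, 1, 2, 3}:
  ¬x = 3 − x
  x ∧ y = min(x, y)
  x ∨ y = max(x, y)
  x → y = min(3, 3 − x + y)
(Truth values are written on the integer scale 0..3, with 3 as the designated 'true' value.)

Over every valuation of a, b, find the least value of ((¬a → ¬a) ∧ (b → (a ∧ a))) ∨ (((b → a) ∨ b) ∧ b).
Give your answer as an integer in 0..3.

2

Take a = 0, b = 1:
¬a = ¬0 = 3
¬a = ¬0 = 3
¬a → ¬a = 3 → 3 = 3
a ∧ a = 0 ∧ 0 = 0
b → (a ∧ a) = 1 → 0 = 2
(¬a → ¬a) ∧ (b → (a ∧ a)) = 3 ∧ 2 = 2
b → a = 1 → 0 = 2
(b → a) ∨ b = 2 ∨ 1 = 2
((b → a) ∨ b) ∧ b = 2 ∧ 1 = 1
((¬a → ¬a) ∧ (b → (a ∧ a))) ∨ (((b → a) ∨ b) ∧ b) = 2 ∨ 1 = 2
No assignment yields a value below 2, so this is the minimum.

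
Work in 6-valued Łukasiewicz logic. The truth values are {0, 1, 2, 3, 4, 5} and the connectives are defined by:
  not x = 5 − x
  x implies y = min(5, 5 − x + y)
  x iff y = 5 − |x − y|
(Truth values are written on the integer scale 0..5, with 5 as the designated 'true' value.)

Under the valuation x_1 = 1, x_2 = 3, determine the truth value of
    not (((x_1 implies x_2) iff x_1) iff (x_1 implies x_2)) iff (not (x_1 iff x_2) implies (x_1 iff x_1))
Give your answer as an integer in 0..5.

x_1 implies x_2 = 1 implies 3 = 5
(x_1 implies x_2) iff x_1 = 5 iff 1 = 1
x_1 implies x_2 = 1 implies 3 = 5
((x_1 implies x_2) iff x_1) iff (x_1 implies x_2) = 1 iff 5 = 1
not (((x_1 implies x_2) iff x_1) iff (x_1 implies x_2)) = not 1 = 4
x_1 iff x_2 = 1 iff 3 = 3
not (x_1 iff x_2) = not 3 = 2
x_1 iff x_1 = 1 iff 1 = 5
not (x_1 iff x_2) implies (x_1 iff x_1) = 2 implies 5 = 5
not (((x_1 implies x_2) iff x_1) iff (x_1 implies x_2)) iff (not (x_1 iff x_2) implies (x_1 iff x_1)) = 4 iff 5 = 4

4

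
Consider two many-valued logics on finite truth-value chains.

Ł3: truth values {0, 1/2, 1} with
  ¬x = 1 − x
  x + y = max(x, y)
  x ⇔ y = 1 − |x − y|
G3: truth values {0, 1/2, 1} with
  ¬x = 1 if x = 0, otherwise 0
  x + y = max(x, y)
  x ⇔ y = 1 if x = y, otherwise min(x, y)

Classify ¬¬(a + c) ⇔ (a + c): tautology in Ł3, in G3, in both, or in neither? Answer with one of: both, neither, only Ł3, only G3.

only Ł3

In Ł3: every assignment gives 1 — tautology.
In G3: at a = 0, c = 1/2 the value is 1/2 — not a tautology.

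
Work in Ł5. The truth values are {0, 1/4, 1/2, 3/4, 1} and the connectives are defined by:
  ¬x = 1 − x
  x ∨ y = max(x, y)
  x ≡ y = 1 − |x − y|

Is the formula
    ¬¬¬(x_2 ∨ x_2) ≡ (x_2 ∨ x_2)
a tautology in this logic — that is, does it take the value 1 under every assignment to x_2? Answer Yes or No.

No

Counterexample: take x_2 = 0.
x_2 ∨ x_2 = 0 ∨ 0 = 0
¬(x_2 ∨ x_2) = ¬0 = 1
¬¬(x_2 ∨ x_2) = ¬1 = 0
¬¬¬(x_2 ∨ x_2) = ¬0 = 1
x_2 ∨ x_2 = 0 ∨ 0 = 0
¬¬¬(x_2 ∨ x_2) ≡ (x_2 ∨ x_2) = 1 ≡ 0 = 0
This gives 0 ≠ 1.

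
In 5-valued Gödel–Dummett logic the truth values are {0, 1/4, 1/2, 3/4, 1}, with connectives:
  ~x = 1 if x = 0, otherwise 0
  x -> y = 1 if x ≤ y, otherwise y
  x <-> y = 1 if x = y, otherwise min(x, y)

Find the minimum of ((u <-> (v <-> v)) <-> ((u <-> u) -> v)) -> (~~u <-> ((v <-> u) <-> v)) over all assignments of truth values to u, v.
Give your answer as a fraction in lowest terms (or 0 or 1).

Take u = 1/4, v = 1/4:
v <-> v = 1/4 <-> 1/4 = 1
u <-> (v <-> v) = 1/4 <-> 1 = 1/4
u <-> u = 1/4 <-> 1/4 = 1
(u <-> u) -> v = 1 -> 1/4 = 1/4
(u <-> (v <-> v)) <-> ((u <-> u) -> v) = 1/4 <-> 1/4 = 1
~u = ~1/4 = 0
~~u = ~0 = 1
v <-> u = 1/4 <-> 1/4 = 1
(v <-> u) <-> v = 1 <-> 1/4 = 1/4
~~u <-> ((v <-> u) <-> v) = 1 <-> 1/4 = 1/4
((u <-> (v <-> v)) <-> ((u <-> u) -> v)) -> (~~u <-> ((v <-> u) <-> v)) = 1 -> 1/4 = 1/4
No assignment yields a value below 1/4, so this is the minimum.

1/4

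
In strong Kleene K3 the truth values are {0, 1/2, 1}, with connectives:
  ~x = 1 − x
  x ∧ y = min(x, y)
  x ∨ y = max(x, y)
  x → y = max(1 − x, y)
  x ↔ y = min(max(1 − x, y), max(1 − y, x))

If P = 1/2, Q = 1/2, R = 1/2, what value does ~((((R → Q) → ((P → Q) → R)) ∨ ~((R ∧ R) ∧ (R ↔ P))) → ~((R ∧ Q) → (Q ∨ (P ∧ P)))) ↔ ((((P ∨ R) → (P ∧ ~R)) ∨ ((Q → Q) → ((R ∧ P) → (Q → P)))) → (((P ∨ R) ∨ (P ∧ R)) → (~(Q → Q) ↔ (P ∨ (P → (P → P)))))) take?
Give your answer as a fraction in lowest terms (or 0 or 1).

R → Q = 1/2 → 1/2 = 1/2
P → Q = 1/2 → 1/2 = 1/2
(P → Q) → R = 1/2 → 1/2 = 1/2
(R → Q) → ((P → Q) → R) = 1/2 → 1/2 = 1/2
R ∧ R = 1/2 ∧ 1/2 = 1/2
R ↔ P = 1/2 ↔ 1/2 = 1/2
(R ∧ R) ∧ (R ↔ P) = 1/2 ∧ 1/2 = 1/2
~((R ∧ R) ∧ (R ↔ P)) = ~1/2 = 1/2
((R → Q) → ((P → Q) → R)) ∨ ~((R ∧ R) ∧ (R ↔ P)) = 1/2 ∨ 1/2 = 1/2
R ∧ Q = 1/2 ∧ 1/2 = 1/2
P ∧ P = 1/2 ∧ 1/2 = 1/2
Q ∨ (P ∧ P) = 1/2 ∨ 1/2 = 1/2
(R ∧ Q) → (Q ∨ (P ∧ P)) = 1/2 → 1/2 = 1/2
~((R ∧ Q) → (Q ∨ (P ∧ P))) = ~1/2 = 1/2
(((R → Q) → ((P → Q) → R)) ∨ ~((R ∧ R) ∧ (R ↔ P))) → ~((R ∧ Q) → (Q ∨ (P ∧ P))) = 1/2 → 1/2 = 1/2
~((((R → Q) → ((P → Q) → R)) ∨ ~((R ∧ R) ∧ (R ↔ P))) → ~((R ∧ Q) → (Q ∨ (P ∧ P)))) = ~1/2 = 1/2
P ∨ R = 1/2 ∨ 1/2 = 1/2
~R = ~1/2 = 1/2
P ∧ ~R = 1/2 ∧ 1/2 = 1/2
(P ∨ R) → (P ∧ ~R) = 1/2 → 1/2 = 1/2
Q → Q = 1/2 → 1/2 = 1/2
R ∧ P = 1/2 ∧ 1/2 = 1/2
Q → P = 1/2 → 1/2 = 1/2
(R ∧ P) → (Q → P) = 1/2 → 1/2 = 1/2
(Q → Q) → ((R ∧ P) → (Q → P)) = 1/2 → 1/2 = 1/2
((P ∨ R) → (P ∧ ~R)) ∨ ((Q → Q) → ((R ∧ P) → (Q → P))) = 1/2 ∨ 1/2 = 1/2
P ∨ R = 1/2 ∨ 1/2 = 1/2
P ∧ R = 1/2 ∧ 1/2 = 1/2
(P ∨ R) ∨ (P ∧ R) = 1/2 ∨ 1/2 = 1/2
Q → Q = 1/2 → 1/2 = 1/2
~(Q → Q) = ~1/2 = 1/2
P → P = 1/2 → 1/2 = 1/2
P → (P → P) = 1/2 → 1/2 = 1/2
P ∨ (P → (P → P)) = 1/2 ∨ 1/2 = 1/2
~(Q → Q) ↔ (P ∨ (P → (P → P))) = 1/2 ↔ 1/2 = 1/2
((P ∨ R) ∨ (P ∧ R)) → (~(Q → Q) ↔ (P ∨ (P → (P → P)))) = 1/2 → 1/2 = 1/2
(((P ∨ R) → (P ∧ ~R)) ∨ ((Q → Q) → ((R ∧ P) → (Q → P)))) → (((P ∨ R) ∨ (P ∧ R)) → (~(Q → Q) ↔ (P ∨ (P → (P → P))))) = 1/2 → 1/2 = 1/2
~((((R → Q) → ((P → Q) → R)) ∨ ~((R ∧ R) ∧ (R ↔ P))) → ~((R ∧ Q) → (Q ∨ (P ∧ P)))) ↔ ((((P ∨ R) → (P ∧ ~R)) ∨ ((Q → Q) → ((R ∧ P) → (Q → P)))) → (((P ∨ R) ∨ (P ∧ R)) → (~(Q → Q) ↔ (P ∨ (P → (P → P)))))) = 1/2 ↔ 1/2 = 1/2

1/2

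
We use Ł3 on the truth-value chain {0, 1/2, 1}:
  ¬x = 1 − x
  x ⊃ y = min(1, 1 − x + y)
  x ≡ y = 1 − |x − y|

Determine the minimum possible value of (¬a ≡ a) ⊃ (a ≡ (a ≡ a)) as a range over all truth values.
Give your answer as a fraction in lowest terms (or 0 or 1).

1/2

Take a = 1/2:
¬a = ¬1/2 = 1/2
¬a ≡ a = 1/2 ≡ 1/2 = 1
a ≡ a = 1/2 ≡ 1/2 = 1
a ≡ (a ≡ a) = 1/2 ≡ 1 = 1/2
(¬a ≡ a) ⊃ (a ≡ (a ≡ a)) = 1 ⊃ 1/2 = 1/2
No assignment yields a value below 1/2, so this is the minimum.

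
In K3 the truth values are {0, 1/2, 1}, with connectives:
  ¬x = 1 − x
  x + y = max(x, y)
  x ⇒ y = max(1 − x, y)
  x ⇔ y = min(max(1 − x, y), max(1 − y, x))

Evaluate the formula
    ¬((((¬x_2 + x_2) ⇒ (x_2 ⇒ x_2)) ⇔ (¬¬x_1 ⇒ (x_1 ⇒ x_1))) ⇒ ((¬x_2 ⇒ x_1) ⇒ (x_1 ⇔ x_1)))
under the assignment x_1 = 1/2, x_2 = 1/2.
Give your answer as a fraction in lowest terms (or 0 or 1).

¬x_2 = ¬1/2 = 1/2
¬x_2 + x_2 = 1/2 + 1/2 = 1/2
x_2 ⇒ x_2 = 1/2 ⇒ 1/2 = 1/2
(¬x_2 + x_2) ⇒ (x_2 ⇒ x_2) = 1/2 ⇒ 1/2 = 1/2
¬x_1 = ¬1/2 = 1/2
¬¬x_1 = ¬1/2 = 1/2
x_1 ⇒ x_1 = 1/2 ⇒ 1/2 = 1/2
¬¬x_1 ⇒ (x_1 ⇒ x_1) = 1/2 ⇒ 1/2 = 1/2
((¬x_2 + x_2) ⇒ (x_2 ⇒ x_2)) ⇔ (¬¬x_1 ⇒ (x_1 ⇒ x_1)) = 1/2 ⇔ 1/2 = 1/2
¬x_2 = ¬1/2 = 1/2
¬x_2 ⇒ x_1 = 1/2 ⇒ 1/2 = 1/2
x_1 ⇔ x_1 = 1/2 ⇔ 1/2 = 1/2
(¬x_2 ⇒ x_1) ⇒ (x_1 ⇔ x_1) = 1/2 ⇒ 1/2 = 1/2
(((¬x_2 + x_2) ⇒ (x_2 ⇒ x_2)) ⇔ (¬¬x_1 ⇒ (x_1 ⇒ x_1))) ⇒ ((¬x_2 ⇒ x_1) ⇒ (x_1 ⇔ x_1)) = 1/2 ⇒ 1/2 = 1/2
¬((((¬x_2 + x_2) ⇒ (x_2 ⇒ x_2)) ⇔ (¬¬x_1 ⇒ (x_1 ⇒ x_1))) ⇒ ((¬x_2 ⇒ x_1) ⇒ (x_1 ⇔ x_1))) = ¬1/2 = 1/2

1/2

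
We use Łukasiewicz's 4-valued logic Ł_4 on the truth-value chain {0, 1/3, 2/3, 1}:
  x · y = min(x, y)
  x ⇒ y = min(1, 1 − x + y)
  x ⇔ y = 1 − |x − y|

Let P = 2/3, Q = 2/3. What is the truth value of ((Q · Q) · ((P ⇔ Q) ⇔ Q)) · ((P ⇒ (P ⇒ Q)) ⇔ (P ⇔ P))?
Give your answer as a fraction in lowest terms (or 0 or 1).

2/3

Q · Q = 2/3 · 2/3 = 2/3
P ⇔ Q = 2/3 ⇔ 2/3 = 1
(P ⇔ Q) ⇔ Q = 1 ⇔ 2/3 = 2/3
(Q · Q) · ((P ⇔ Q) ⇔ Q) = 2/3 · 2/3 = 2/3
P ⇒ Q = 2/3 ⇒ 2/3 = 1
P ⇒ (P ⇒ Q) = 2/3 ⇒ 1 = 1
P ⇔ P = 2/3 ⇔ 2/3 = 1
(P ⇒ (P ⇒ Q)) ⇔ (P ⇔ P) = 1 ⇔ 1 = 1
((Q · Q) · ((P ⇔ Q) ⇔ Q)) · ((P ⇒ (P ⇒ Q)) ⇔ (P ⇔ P)) = 2/3 · 1 = 2/3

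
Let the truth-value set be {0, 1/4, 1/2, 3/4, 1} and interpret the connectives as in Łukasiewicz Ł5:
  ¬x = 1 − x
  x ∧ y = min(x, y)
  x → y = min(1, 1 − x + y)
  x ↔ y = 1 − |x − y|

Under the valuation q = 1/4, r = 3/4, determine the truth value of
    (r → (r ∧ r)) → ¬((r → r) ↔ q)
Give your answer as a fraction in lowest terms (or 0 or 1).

3/4

r ∧ r = 3/4 ∧ 3/4 = 3/4
r → (r ∧ r) = 3/4 → 3/4 = 1
r → r = 3/4 → 3/4 = 1
(r → r) ↔ q = 1 ↔ 1/4 = 1/4
¬((r → r) ↔ q) = ¬1/4 = 3/4
(r → (r ∧ r)) → ¬((r → r) ↔ q) = 1 → 3/4 = 3/4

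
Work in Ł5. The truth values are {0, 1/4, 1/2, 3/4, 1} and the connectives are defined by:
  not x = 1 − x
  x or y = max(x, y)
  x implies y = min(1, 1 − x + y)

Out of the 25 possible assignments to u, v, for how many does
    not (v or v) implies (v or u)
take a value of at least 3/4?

20

value 1: 18 assignments (counts)
value 3/4: 2 assignments (counts)
value 1/2: 3 assignments
value 1/4: 1 assignment
value 0: 1 assignment
So 20 of the 25 assignments meet the threshold.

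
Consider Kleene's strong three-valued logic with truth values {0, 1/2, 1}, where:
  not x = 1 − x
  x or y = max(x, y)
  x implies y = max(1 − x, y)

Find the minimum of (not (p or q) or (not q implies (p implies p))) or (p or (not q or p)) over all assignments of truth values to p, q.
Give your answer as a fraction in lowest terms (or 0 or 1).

Take p = 1/2, q = 1/2:
p or q = 1/2 or 1/2 = 1/2
not (p or q) = not 1/2 = 1/2
not q = not 1/2 = 1/2
p implies p = 1/2 implies 1/2 = 1/2
not q implies (p implies p) = 1/2 implies 1/2 = 1/2
not (p or q) or (not q implies (p implies p)) = 1/2 or 1/2 = 1/2
not q = not 1/2 = 1/2
not q or p = 1/2 or 1/2 = 1/2
p or (not q or p) = 1/2 or 1/2 = 1/2
(not (p or q) or (not q implies (p implies p))) or (p or (not q or p)) = 1/2 or 1/2 = 1/2
No assignment yields a value below 1/2, so this is the minimum.

1/2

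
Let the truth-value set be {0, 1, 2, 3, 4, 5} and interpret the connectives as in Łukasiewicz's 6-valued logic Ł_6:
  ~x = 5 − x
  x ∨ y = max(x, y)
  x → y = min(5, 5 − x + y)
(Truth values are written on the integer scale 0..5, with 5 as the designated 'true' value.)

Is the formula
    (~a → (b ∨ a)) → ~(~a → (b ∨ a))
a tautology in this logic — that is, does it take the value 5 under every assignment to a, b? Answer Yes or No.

Counterexample: take a = 0, b = 3.
~a = ~0 = 5
b ∨ a = 3 ∨ 0 = 3
~a → (b ∨ a) = 5 → 3 = 3
~a = ~0 = 5
b ∨ a = 3 ∨ 0 = 3
~a → (b ∨ a) = 5 → 3 = 3
~(~a → (b ∨ a)) = ~3 = 2
(~a → (b ∨ a)) → ~(~a → (b ∨ a)) = 3 → 2 = 4
This gives 4 ≠ 5.

No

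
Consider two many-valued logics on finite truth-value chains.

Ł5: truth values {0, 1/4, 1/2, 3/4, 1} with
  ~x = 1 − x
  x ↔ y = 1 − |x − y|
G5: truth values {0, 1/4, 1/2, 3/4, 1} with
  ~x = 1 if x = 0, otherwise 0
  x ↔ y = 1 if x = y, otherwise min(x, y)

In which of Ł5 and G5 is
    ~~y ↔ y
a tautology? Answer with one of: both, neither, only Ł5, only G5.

In Ł5: every assignment gives 1 — tautology.
In G5: at y = 1/4 the value is 1/4 — not a tautology.

only Ł5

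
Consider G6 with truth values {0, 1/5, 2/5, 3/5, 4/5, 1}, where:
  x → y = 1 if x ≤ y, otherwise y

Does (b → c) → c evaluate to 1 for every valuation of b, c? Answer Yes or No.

Counterexample: take b = 0, c = 0.
b → c = 0 → 0 = 1
(b → c) → c = 1 → 0 = 0
This gives 0 ≠ 1.

No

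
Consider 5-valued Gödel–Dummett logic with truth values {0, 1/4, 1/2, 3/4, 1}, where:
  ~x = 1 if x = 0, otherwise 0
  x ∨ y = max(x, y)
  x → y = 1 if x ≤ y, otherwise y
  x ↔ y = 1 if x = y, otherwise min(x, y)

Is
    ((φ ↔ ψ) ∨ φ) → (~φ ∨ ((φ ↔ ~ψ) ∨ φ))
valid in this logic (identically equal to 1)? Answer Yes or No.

Counterexample: take φ = 1/4, ψ = 1/4.
φ ↔ ψ = 1/4 ↔ 1/4 = 1
(φ ↔ ψ) ∨ φ = 1 ∨ 1/4 = 1
~φ = ~1/4 = 0
~ψ = ~1/4 = 0
φ ↔ ~ψ = 1/4 ↔ 0 = 0
(φ ↔ ~ψ) ∨ φ = 0 ∨ 1/4 = 1/4
~φ ∨ ((φ ↔ ~ψ) ∨ φ) = 0 ∨ 1/4 = 1/4
((φ ↔ ψ) ∨ φ) → (~φ ∨ ((φ ↔ ~ψ) ∨ φ)) = 1 → 1/4 = 1/4
This gives 1/4 ≠ 1.

No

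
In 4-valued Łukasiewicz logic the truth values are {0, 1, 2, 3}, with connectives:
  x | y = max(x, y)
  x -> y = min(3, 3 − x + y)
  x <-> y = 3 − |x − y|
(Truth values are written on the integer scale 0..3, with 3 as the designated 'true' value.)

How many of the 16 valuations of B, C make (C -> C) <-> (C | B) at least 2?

B = 0, C = 0 ↦ 0  <
B = 0, C = 1 ↦ 1  <
B = 0, C = 2 ↦ 2  ≥
B = 0, C = 3 ↦ 3  ≥
B = 1, C = 0 ↦ 1  <
B = 1, C = 1 ↦ 1  <
B = 1, C = 2 ↦ 2  ≥
B = 1, C = 3 ↦ 3  ≥
B = 2, C = 0 ↦ 2  ≥
B = 2, C = 1 ↦ 2  ≥
B = 2, C = 2 ↦ 2  ≥
B = 2, C = 3 ↦ 3  ≥
B = 3, C = 0 ↦ 3  ≥
B = 3, C = 1 ↦ 3  ≥
B = 3, C = 2 ↦ 3  ≥
B = 3, C = 3 ↦ 3  ≥
So 12 of the 16 assignments meet the threshold.

12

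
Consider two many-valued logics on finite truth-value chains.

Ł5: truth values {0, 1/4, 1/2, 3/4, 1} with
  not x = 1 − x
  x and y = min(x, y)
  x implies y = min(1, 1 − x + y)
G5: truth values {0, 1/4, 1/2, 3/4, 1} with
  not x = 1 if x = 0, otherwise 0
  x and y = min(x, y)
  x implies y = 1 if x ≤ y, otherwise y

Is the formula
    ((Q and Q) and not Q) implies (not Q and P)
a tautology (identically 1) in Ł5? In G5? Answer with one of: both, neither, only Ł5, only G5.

only G5

In Ł5: at P = 0, Q = 1/4 the value is 3/4 — not a tautology.
In G5: every assignment gives 1 — tautology.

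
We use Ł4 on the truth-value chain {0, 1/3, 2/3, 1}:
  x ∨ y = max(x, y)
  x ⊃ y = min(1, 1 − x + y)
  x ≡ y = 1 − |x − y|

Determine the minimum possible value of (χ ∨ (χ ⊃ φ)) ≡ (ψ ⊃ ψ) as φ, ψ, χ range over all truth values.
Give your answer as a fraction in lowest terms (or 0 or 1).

2/3

Take φ = 0, ψ = 0, χ = 1/3:
χ ⊃ φ = 1/3 ⊃ 0 = 2/3
χ ∨ (χ ⊃ φ) = 1/3 ∨ 2/3 = 2/3
ψ ⊃ ψ = 0 ⊃ 0 = 1
(χ ∨ (χ ⊃ φ)) ≡ (ψ ⊃ ψ) = 2/3 ≡ 1 = 2/3
No assignment yields a value below 2/3, so this is the minimum.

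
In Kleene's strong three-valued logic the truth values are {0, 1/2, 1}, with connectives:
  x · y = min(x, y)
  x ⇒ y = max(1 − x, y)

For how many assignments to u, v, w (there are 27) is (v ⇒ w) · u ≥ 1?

value 1: 5 assignments (counts)
value 1/2: 11 assignments
value 0: 11 assignments
So 5 of the 27 assignments meet the threshold.

5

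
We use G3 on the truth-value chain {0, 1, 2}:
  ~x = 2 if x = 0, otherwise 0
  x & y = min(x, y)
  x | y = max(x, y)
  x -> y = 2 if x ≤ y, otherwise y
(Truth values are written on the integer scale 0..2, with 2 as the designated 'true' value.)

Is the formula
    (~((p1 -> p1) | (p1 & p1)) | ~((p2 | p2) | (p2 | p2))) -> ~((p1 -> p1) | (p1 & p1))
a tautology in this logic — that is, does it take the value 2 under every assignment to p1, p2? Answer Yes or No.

No

Counterexample: take p1 = 0, p2 = 0.
p1 -> p1 = 0 -> 0 = 2
p1 & p1 = 0 & 0 = 0
(p1 -> p1) | (p1 & p1) = 2 | 0 = 2
~((p1 -> p1) | (p1 & p1)) = ~2 = 0
p2 | p2 = 0 | 0 = 0
p2 | p2 = 0 | 0 = 0
(p2 | p2) | (p2 | p2) = 0 | 0 = 0
~((p2 | p2) | (p2 | p2)) = ~0 = 2
~((p1 -> p1) | (p1 & p1)) | ~((p2 | p2) | (p2 | p2)) = 0 | 2 = 2
p1 -> p1 = 0 -> 0 = 2
p1 & p1 = 0 & 0 = 0
(p1 -> p1) | (p1 & p1) = 2 | 0 = 2
~((p1 -> p1) | (p1 & p1)) = ~2 = 0
(~((p1 -> p1) | (p1 & p1)) | ~((p2 | p2) | (p2 | p2))) -> ~((p1 -> p1) | (p1 & p1)) = 2 -> 0 = 0
This gives 0 ≠ 2.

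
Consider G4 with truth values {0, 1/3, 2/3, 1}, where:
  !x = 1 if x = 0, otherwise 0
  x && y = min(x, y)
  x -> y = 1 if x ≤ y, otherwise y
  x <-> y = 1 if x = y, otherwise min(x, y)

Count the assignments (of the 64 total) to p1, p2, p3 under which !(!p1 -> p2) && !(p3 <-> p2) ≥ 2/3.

value 1: 3 assignments (counts)
value 0: 61 assignments
So 3 of the 64 assignments meet the threshold.

3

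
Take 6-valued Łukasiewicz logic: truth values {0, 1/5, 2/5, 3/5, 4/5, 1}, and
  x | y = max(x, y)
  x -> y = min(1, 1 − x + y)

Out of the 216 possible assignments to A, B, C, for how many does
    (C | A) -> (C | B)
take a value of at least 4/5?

186

value 1: 161 assignments (counts)
value 4/5: 25 assignments (counts)
value 3/5: 16 assignments
value 2/5: 9 assignments
value 1/5: 4 assignments
value 0: 1 assignment
So 186 of the 216 assignments meet the threshold.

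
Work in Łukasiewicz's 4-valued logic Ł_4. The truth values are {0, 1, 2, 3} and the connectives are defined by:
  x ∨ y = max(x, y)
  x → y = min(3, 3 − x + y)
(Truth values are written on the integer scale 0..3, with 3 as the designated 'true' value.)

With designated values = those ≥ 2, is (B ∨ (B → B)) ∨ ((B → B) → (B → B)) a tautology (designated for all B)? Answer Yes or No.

Yes

B = 0 ↦ 3
B = 1 ↦ 3
B = 2 ↦ 3
B = 3 ↦ 3
Every assignment gives a value ≥ 2.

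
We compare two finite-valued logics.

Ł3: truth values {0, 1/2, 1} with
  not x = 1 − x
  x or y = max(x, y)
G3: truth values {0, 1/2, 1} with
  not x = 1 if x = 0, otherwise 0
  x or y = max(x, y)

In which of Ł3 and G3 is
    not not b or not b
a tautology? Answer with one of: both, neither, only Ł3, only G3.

only G3

In Ł3: at b = 1/2 the value is 1/2 — not a tautology.
In G3: every assignment gives 1 — tautology.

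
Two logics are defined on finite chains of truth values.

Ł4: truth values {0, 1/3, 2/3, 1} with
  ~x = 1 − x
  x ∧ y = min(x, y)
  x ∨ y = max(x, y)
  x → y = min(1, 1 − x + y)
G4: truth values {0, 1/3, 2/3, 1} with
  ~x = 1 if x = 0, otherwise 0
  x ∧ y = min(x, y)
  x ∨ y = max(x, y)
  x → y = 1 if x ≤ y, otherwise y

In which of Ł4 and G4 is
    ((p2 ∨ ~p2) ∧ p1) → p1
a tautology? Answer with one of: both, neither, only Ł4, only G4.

In Ł4: every assignment gives 1 — tautology.
In G4: every assignment gives 1 — tautology.

both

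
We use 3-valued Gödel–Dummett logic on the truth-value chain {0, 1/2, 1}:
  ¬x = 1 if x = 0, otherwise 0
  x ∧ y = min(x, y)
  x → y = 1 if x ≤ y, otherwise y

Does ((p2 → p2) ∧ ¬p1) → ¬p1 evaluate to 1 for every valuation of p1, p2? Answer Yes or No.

Yes

p1 = 0, p2 = 0 ↦ 1
p1 = 0, p2 = 1/2 ↦ 1
p1 = 0, p2 = 1 ↦ 1
p1 = 1/2, p2 = 0 ↦ 1
p1 = 1/2, p2 = 1/2 ↦ 1
p1 = 1/2, p2 = 1 ↦ 1
p1 = 1, p2 = 0 ↦ 1
p1 = 1, p2 = 1/2 ↦ 1
p1 = 1, p2 = 1 ↦ 1
Every assignment gives a value ≥ 1.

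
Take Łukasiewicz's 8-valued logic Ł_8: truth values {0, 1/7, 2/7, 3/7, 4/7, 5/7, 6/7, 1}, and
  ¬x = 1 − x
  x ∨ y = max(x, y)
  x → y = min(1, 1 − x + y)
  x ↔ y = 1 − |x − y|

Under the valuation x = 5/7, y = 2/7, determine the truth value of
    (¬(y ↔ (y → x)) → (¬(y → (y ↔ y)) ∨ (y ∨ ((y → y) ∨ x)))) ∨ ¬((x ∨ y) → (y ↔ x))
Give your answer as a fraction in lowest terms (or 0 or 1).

1

y → x = 2/7 → 5/7 = 1
y ↔ (y → x) = 2/7 ↔ 1 = 2/7
¬(y ↔ (y → x)) = ¬2/7 = 5/7
y ↔ y = 2/7 ↔ 2/7 = 1
y → (y ↔ y) = 2/7 → 1 = 1
¬(y → (y ↔ y)) = ¬1 = 0
y → y = 2/7 → 2/7 = 1
(y → y) ∨ x = 1 ∨ 5/7 = 1
y ∨ ((y → y) ∨ x) = 2/7 ∨ 1 = 1
¬(y → (y ↔ y)) ∨ (y ∨ ((y → y) ∨ x)) = 0 ∨ 1 = 1
¬(y ↔ (y → x)) → (¬(y → (y ↔ y)) ∨ (y ∨ ((y → y) ∨ x))) = 5/7 → 1 = 1
x ∨ y = 5/7 ∨ 2/7 = 5/7
y ↔ x = 2/7 ↔ 5/7 = 4/7
(x ∨ y) → (y ↔ x) = 5/7 → 4/7 = 6/7
¬((x ∨ y) → (y ↔ x)) = ¬6/7 = 1/7
(¬(y ↔ (y → x)) → (¬(y → (y ↔ y)) ∨ (y ∨ ((y → y) ∨ x)))) ∨ ¬((x ∨ y) → (y ↔ x)) = 1 ∨ 1/7 = 1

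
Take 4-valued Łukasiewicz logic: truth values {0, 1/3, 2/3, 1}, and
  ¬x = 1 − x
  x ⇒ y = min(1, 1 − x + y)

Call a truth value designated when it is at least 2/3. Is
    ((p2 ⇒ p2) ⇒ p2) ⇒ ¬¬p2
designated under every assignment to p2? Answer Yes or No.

p2 = 0 ↦ 1
p2 = 1/3 ↦ 1
p2 = 2/3 ↦ 1
p2 = 1 ↦ 1
Every assignment gives a value ≥ 2/3.

Yes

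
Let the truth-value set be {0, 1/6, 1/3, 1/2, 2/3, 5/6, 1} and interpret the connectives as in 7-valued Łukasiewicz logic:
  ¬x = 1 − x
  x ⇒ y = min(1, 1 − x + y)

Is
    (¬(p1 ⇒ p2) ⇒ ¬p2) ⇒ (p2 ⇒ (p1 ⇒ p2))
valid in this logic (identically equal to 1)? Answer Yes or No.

Yes

At p1 = 1/6, p2 = 1/3, for instance:
p1 ⇒ p2 = 1/6 ⇒ 1/3 = 1
¬(p1 ⇒ p2) = ¬1 = 0
¬p2 = ¬1/3 = 2/3
¬(p1 ⇒ p2) ⇒ ¬p2 = 0 ⇒ 2/3 = 1
p2 ⇒ (p1 ⇒ p2) = 1/3 ⇒ 1 = 1
(¬(p1 ⇒ p2) ⇒ ¬p2) ⇒ (p2 ⇒ (p1 ⇒ p2)) = 1 ⇒ 1 = 1
and checking the remaining 48 assignments likewise gives ≥ 1 in every case.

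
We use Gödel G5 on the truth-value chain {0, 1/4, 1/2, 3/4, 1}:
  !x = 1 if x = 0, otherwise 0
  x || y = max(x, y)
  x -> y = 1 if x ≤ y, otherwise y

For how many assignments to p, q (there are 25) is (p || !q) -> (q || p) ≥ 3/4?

22

value 1: 21 assignments (counts)
value 3/4: 1 assignment (counts)
value 1/2: 1 assignment
value 1/4: 1 assignment
value 0: 1 assignment
So 22 of the 25 assignments meet the threshold.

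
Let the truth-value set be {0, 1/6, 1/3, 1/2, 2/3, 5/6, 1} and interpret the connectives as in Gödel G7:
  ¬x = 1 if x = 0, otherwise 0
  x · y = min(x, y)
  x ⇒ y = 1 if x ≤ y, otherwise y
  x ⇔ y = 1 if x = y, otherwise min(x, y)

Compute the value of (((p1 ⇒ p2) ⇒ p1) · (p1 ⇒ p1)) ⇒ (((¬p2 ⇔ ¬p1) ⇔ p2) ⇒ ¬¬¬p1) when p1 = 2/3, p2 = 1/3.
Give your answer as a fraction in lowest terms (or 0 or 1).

p1 ⇒ p2 = 2/3 ⇒ 1/3 = 1/3
(p1 ⇒ p2) ⇒ p1 = 1/3 ⇒ 2/3 = 1
p1 ⇒ p1 = 2/3 ⇒ 2/3 = 1
((p1 ⇒ p2) ⇒ p1) · (p1 ⇒ p1) = 1 · 1 = 1
¬p2 = ¬1/3 = 0
¬p1 = ¬2/3 = 0
¬p2 ⇔ ¬p1 = 0 ⇔ 0 = 1
(¬p2 ⇔ ¬p1) ⇔ p2 = 1 ⇔ 1/3 = 1/3
¬p1 = ¬2/3 = 0
¬¬p1 = ¬0 = 1
¬¬¬p1 = ¬1 = 0
((¬p2 ⇔ ¬p1) ⇔ p2) ⇒ ¬¬¬p1 = 1/3 ⇒ 0 = 0
(((p1 ⇒ p2) ⇒ p1) · (p1 ⇒ p1)) ⇒ (((¬p2 ⇔ ¬p1) ⇔ p2) ⇒ ¬¬¬p1) = 1 ⇒ 0 = 0

0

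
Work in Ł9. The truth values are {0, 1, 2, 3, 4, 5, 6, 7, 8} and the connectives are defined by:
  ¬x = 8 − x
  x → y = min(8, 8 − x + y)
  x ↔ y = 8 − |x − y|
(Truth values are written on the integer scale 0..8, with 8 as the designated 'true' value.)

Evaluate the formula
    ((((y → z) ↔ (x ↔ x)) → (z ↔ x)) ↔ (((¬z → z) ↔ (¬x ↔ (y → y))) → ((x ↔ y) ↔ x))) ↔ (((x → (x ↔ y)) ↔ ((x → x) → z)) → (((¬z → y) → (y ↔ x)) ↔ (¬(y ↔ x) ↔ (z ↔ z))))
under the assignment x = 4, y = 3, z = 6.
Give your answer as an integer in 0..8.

y → z = 3 → 6 = 8
x ↔ x = 4 ↔ 4 = 8
(y → z) ↔ (x ↔ x) = 8 ↔ 8 = 8
z ↔ x = 6 ↔ 4 = 6
((y → z) ↔ (x ↔ x)) → (z ↔ x) = 8 → 6 = 6
¬z = ¬6 = 2
¬z → z = 2 → 6 = 8
¬x = ¬4 = 4
y → y = 3 → 3 = 8
¬x ↔ (y → y) = 4 ↔ 8 = 4
(¬z → z) ↔ (¬x ↔ (y → y)) = 8 ↔ 4 = 4
x ↔ y = 4 ↔ 3 = 7
(x ↔ y) ↔ x = 7 ↔ 4 = 5
((¬z → z) ↔ (¬x ↔ (y → y))) → ((x ↔ y) ↔ x) = 4 → 5 = 8
(((y → z) ↔ (x ↔ x)) → (z ↔ x)) ↔ (((¬z → z) ↔ (¬x ↔ (y → y))) → ((x ↔ y) ↔ x)) = 6 ↔ 8 = 6
x ↔ y = 4 ↔ 3 = 7
x → (x ↔ y) = 4 → 7 = 8
x → x = 4 → 4 = 8
(x → x) → z = 8 → 6 = 6
(x → (x ↔ y)) ↔ ((x → x) → z) = 8 ↔ 6 = 6
¬z = ¬6 = 2
¬z → y = 2 → 3 = 8
y ↔ x = 3 ↔ 4 = 7
(¬z → y) → (y ↔ x) = 8 → 7 = 7
y ↔ x = 3 ↔ 4 = 7
¬(y ↔ x) = ¬7 = 1
z ↔ z = 6 ↔ 6 = 8
¬(y ↔ x) ↔ (z ↔ z) = 1 ↔ 8 = 1
((¬z → y) → (y ↔ x)) ↔ (¬(y ↔ x) ↔ (z ↔ z)) = 7 ↔ 1 = 2
((x → (x ↔ y)) ↔ ((x → x) → z)) → (((¬z → y) → (y ↔ x)) ↔ (¬(y ↔ x) ↔ (z ↔ z))) = 6 → 2 = 4
((((y → z) ↔ (x ↔ x)) → (z ↔ x)) ↔ (((¬z → z) ↔ (¬x ↔ (y → y))) → ((x ↔ y) ↔ x))) ↔ (((x → (x ↔ y)) ↔ ((x → x) → z)) → (((¬z → y) → (y ↔ x)) ↔ (¬(y ↔ x) ↔ (z ↔ z)))) = 6 ↔ 4 = 6

6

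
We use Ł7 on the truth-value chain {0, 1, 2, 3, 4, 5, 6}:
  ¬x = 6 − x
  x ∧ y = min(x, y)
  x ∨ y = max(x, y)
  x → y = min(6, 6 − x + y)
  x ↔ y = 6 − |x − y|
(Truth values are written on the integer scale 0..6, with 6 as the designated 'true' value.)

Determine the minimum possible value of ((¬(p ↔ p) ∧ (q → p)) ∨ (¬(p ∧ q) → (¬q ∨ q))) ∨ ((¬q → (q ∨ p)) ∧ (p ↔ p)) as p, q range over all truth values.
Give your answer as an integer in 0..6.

Take p = 0, q = 2:
p ↔ p = 0 ↔ 0 = 6
¬(p ↔ p) = ¬6 = 0
q → p = 2 → 0 = 4
¬(p ↔ p) ∧ (q → p) = 0 ∧ 4 = 0
p ∧ q = 0 ∧ 2 = 0
¬(p ∧ q) = ¬0 = 6
¬q = ¬2 = 4
¬q ∨ q = 4 ∨ 2 = 4
¬(p ∧ q) → (¬q ∨ q) = 6 → 4 = 4
(¬(p ↔ p) ∧ (q → p)) ∨ (¬(p ∧ q) → (¬q ∨ q)) = 0 ∨ 4 = 4
¬q = ¬2 = 4
q ∨ p = 2 ∨ 0 = 2
¬q → (q ∨ p) = 4 → 2 = 4
p ↔ p = 0 ↔ 0 = 6
(¬q → (q ∨ p)) ∧ (p ↔ p) = 4 ∧ 6 = 4
((¬(p ↔ p) ∧ (q → p)) ∨ (¬(p ∧ q) → (¬q ∨ q))) ∨ ((¬q → (q ∨ p)) ∧ (p ↔ p)) = 4 ∨ 4 = 4
No assignment yields a value below 4, so this is the minimum.

4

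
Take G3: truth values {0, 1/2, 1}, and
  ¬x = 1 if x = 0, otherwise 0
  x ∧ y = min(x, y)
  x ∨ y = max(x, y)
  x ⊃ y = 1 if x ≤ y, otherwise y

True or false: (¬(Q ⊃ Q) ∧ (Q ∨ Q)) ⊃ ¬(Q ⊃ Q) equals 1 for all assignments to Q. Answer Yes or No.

Yes

Q = 0 ↦ 1
Q = 1/2 ↦ 1
Q = 1 ↦ 1
Every assignment gives a value ≥ 1.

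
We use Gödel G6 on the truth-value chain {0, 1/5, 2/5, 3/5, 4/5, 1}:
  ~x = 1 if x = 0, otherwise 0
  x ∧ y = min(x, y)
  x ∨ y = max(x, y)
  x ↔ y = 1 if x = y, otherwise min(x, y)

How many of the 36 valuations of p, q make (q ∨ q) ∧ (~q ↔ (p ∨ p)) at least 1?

value 1: 1 assignment (counts)
value 4/5: 1 assignment
value 3/5: 1 assignment
value 2/5: 1 assignment
value 1/5: 1 assignment
value 0: 31 assignments
So 1 of the 36 assignments meets the threshold.

1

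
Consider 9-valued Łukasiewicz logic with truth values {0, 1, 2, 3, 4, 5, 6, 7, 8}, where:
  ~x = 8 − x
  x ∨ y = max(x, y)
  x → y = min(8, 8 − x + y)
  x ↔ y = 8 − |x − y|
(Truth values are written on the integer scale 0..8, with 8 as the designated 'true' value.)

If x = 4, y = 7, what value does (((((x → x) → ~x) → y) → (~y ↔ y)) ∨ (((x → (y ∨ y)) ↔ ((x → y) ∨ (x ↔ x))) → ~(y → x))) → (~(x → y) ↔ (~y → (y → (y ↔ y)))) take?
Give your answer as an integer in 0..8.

x → x = 4 → 4 = 8
~x = ~4 = 4
(x → x) → ~x = 8 → 4 = 4
((x → x) → ~x) → y = 4 → 7 = 8
~y = ~7 = 1
~y ↔ y = 1 ↔ 7 = 2
(((x → x) → ~x) → y) → (~y ↔ y) = 8 → 2 = 2
y ∨ y = 7 ∨ 7 = 7
x → (y ∨ y) = 4 → 7 = 8
x → y = 4 → 7 = 8
x ↔ x = 4 ↔ 4 = 8
(x → y) ∨ (x ↔ x) = 8 ∨ 8 = 8
(x → (y ∨ y)) ↔ ((x → y) ∨ (x ↔ x)) = 8 ↔ 8 = 8
y → x = 7 → 4 = 5
~(y → x) = ~5 = 3
((x → (y ∨ y)) ↔ ((x → y) ∨ (x ↔ x))) → ~(y → x) = 8 → 3 = 3
((((x → x) → ~x) → y) → (~y ↔ y)) ∨ (((x → (y ∨ y)) ↔ ((x → y) ∨ (x ↔ x))) → ~(y → x)) = 2 ∨ 3 = 3
x → y = 4 → 7 = 8
~(x → y) = ~8 = 0
~y = ~7 = 1
y ↔ y = 7 ↔ 7 = 8
y → (y ↔ y) = 7 → 8 = 8
~y → (y → (y ↔ y)) = 1 → 8 = 8
~(x → y) ↔ (~y → (y → (y ↔ y))) = 0 ↔ 8 = 0
(((((x → x) → ~x) → y) → (~y ↔ y)) ∨ (((x → (y ∨ y)) ↔ ((x → y) ∨ (x ↔ x))) → ~(y → x))) → (~(x → y) ↔ (~y → (y → (y ↔ y)))) = 3 → 0 = 5

5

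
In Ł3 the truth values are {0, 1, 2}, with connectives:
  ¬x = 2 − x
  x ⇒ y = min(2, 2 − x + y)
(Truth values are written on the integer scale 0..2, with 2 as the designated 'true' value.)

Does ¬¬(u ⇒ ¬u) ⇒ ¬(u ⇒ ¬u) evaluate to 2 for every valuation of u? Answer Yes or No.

No

Counterexample: take u = 0.
¬u = ¬0 = 2
u ⇒ ¬u = 0 ⇒ 2 = 2
¬(u ⇒ ¬u) = ¬2 = 0
¬¬(u ⇒ ¬u) = ¬0 = 2
¬(u ⇒ ¬u) = ¬2 = 0
¬¬(u ⇒ ¬u) ⇒ ¬(u ⇒ ¬u) = 2 ⇒ 0 = 0
This gives 0 ≠ 2.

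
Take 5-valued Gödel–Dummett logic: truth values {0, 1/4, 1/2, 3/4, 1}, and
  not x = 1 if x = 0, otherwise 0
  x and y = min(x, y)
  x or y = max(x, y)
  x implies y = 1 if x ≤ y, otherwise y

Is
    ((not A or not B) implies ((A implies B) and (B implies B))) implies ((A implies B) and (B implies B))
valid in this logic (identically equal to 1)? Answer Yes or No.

No

Counterexample: take A = 1/2, B = 1/4.
not A = not 1/2 = 0
not B = not 1/4 = 0
not A or not B = 0 or 0 = 0
A implies B = 1/2 implies 1/4 = 1/4
B implies B = 1/4 implies 1/4 = 1
(A implies B) and (B implies B) = 1/4 and 1 = 1/4
(not A or not B) implies ((A implies B) and (B implies B)) = 0 implies 1/4 = 1
A implies B = 1/2 implies 1/4 = 1/4
B implies B = 1/4 implies 1/4 = 1
(A implies B) and (B implies B) = 1/4 and 1 = 1/4
((not A or not B) implies ((A implies B) and (B implies B))) implies ((A implies B) and (B implies B)) = 1 implies 1/4 = 1/4
This gives 1/4 ≠ 1.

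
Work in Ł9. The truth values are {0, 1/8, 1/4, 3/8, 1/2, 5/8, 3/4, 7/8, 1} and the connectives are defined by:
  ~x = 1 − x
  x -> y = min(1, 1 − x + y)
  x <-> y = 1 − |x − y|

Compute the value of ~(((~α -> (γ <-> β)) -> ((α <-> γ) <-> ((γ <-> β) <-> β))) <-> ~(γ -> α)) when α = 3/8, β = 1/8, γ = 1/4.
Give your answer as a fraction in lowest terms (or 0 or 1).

~α = ~3/8 = 5/8
γ <-> β = 1/4 <-> 1/8 = 7/8
~α -> (γ <-> β) = 5/8 -> 7/8 = 1
α <-> γ = 3/8 <-> 1/4 = 7/8
γ <-> β = 1/4 <-> 1/8 = 7/8
(γ <-> β) <-> β = 7/8 <-> 1/8 = 1/4
(α <-> γ) <-> ((γ <-> β) <-> β) = 7/8 <-> 1/4 = 3/8
(~α -> (γ <-> β)) -> ((α <-> γ) <-> ((γ <-> β) <-> β)) = 1 -> 3/8 = 3/8
γ -> α = 1/4 -> 3/8 = 1
~(γ -> α) = ~1 = 0
((~α -> (γ <-> β)) -> ((α <-> γ) <-> ((γ <-> β) <-> β))) <-> ~(γ -> α) = 3/8 <-> 0 = 5/8
~(((~α -> (γ <-> β)) -> ((α <-> γ) <-> ((γ <-> β) <-> β))) <-> ~(γ -> α)) = ~5/8 = 3/8

3/8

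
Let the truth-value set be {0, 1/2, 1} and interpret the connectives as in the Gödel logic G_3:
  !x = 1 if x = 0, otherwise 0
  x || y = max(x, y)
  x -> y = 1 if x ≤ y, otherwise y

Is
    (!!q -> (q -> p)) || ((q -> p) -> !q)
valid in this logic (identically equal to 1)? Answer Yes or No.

No

Counterexample: take p = 1/2, q = 1.
!q = !1 = 0
!!q = !0 = 1
q -> p = 1 -> 1/2 = 1/2
!!q -> (q -> p) = 1 -> 1/2 = 1/2
q -> p = 1 -> 1/2 = 1/2
!q = !1 = 0
(q -> p) -> !q = 1/2 -> 0 = 0
(!!q -> (q -> p)) || ((q -> p) -> !q) = 1/2 || 0 = 1/2
This gives 1/2 ≠ 1.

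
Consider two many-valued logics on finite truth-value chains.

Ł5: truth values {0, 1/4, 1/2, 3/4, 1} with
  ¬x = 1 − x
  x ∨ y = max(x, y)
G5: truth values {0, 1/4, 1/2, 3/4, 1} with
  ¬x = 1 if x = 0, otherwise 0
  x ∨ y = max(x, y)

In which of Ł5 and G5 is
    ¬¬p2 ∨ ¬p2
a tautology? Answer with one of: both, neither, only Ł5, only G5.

only G5

In Ł5: at p2 = 1/4 the value is 3/4 — not a tautology.
In G5: every assignment gives 1 — tautology.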